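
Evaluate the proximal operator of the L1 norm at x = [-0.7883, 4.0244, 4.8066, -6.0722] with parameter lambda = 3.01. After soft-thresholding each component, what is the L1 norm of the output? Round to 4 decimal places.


Soft-thresholding with lambda = 3.01:
prox(-0.7883) = sign(-0.7883)*max(|-0.7883| - 3.01, 0) = 0.0
prox(4.0244) = sign(4.0244)*max(|4.0244| - 3.01, 0) = 1.0144
prox(4.8066) = sign(4.8066)*max(|4.8066| - 3.01, 0) = 1.7966
prox(-6.0722) = sign(-6.0722)*max(|-6.0722| - 3.01, 0) = -3.0622
prox(x) = [0.0, 1.0144, 1.7966, -3.0622]
||prox(x)||_1 = 0.0 + 1.0144 + 1.7966 + 3.0622 = 5.8732


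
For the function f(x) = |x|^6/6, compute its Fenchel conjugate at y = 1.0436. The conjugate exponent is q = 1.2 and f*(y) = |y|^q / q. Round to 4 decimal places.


The conjugate exponent q satisfies 1/p + 1/q = 1.
p = 6, so q = 6/(6 - 1) = 1.2
|y|^q = 1.0436^1.2 = 1.0525
f*(1.0436) = 1.0525 / 1.2 = 0.8771


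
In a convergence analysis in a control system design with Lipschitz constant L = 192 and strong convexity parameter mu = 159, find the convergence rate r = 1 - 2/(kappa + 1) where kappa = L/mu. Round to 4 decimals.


Step 1: Compute the condition number.
kappa = L/mu = 192/159 = 1.2075
Step 2: Compute the convergence rate.
r = 1 - 2/(kappa + 1) = 1 - 2*mu/(L + mu) = (L - mu)/(L + mu) = 33/351 = 0.094


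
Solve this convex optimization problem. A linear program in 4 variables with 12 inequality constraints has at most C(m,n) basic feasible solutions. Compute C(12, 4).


Each vertex corresponds to some choice of n active constraints out of m, so the number of vertices is at most C(m, n) = m! / (n!(m-n)!).
m = 12, n = 4
Numerator: 12 * 11 * 10 * 9
Denominator: 4! = 24
C(12, 4) = 495


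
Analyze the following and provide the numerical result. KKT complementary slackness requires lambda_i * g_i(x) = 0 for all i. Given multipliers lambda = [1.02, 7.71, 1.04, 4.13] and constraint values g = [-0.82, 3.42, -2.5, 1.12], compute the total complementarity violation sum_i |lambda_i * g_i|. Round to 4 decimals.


KKT complementary slackness check:
lambda_1 * g_1 = 1.02 * -0.82 = -0.8364
lambda_2 * g_2 = 7.71 * 3.42 = 26.3682
lambda_3 * g_3 = 1.04 * -2.5 = -2.6
lambda_4 * g_4 = 4.13 * 1.12 = 4.6256
Total violation = 0.8364 + 26.3682 + 2.6 + 4.6256 = 34.4302


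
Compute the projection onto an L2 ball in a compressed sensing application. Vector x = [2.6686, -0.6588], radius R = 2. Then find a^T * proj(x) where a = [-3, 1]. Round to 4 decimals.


Step 1: Compute ||x|| (intermediates to 6 decimals).
||x|| = sqrt(2.6686^2 + (-0.6588)^2) = 2.748717
Step 2: Project.
Since ||x|| > R, scale = R/||x|| = 2/2.748717 = 0.727612, proj(x) = scale * x
proj(x) = [1.941705, -0.479351]
Step 3: Dot product.
a^T * proj(x) = -3*1.941705 + 1*(-0.479351) = -6.3045


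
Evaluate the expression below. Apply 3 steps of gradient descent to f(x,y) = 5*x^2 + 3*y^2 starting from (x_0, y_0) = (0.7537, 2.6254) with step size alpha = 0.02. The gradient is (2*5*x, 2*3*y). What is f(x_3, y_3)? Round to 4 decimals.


Gradient descent on f(x,y) = 5*x^2 + 3*y^2.
Starting point: (0.7537, 2.6254), alpha = 0.02
Step 1: grad_x = 2*5*0.7537 = 7.537, grad_y = 2*3*2.6254 = 15.7524
  x_1 = 0.7537 - 0.02*7.537 = 0.603
  y_1 = 2.6254 - 0.02*15.7524 = 2.3104
Step 2: grad_x = 2*5*0.603 = 6.0296, grad_y = 2*3*2.3104 = 13.8621
  x_2 = 0.603 - 0.02*6.0296 = 0.4824
  y_2 = 2.3104 - 0.02*13.8621 = 2.0331
Step 3: grad_x = 2*5*0.4824 = 4.8237, grad_y = 2*3*2.0331 = 12.1987
  x_3 = 0.4824 - 0.02*4.8237 = 0.3859
  y_3 = 2.0331 - 0.02*12.1987 = 1.7891
f(0.3859, 1.7891) = 5*0.3859^2 + 3*1.7891^2 = 10.3476


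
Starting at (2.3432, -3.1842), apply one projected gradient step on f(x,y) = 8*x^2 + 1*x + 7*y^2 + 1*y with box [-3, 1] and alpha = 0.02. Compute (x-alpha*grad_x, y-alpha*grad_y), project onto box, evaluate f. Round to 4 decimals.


Step 1: Compute gradient at (2.3432, -3.1842).
grad_x = 2*8*2.3432 + 1 = 38.4912
grad_y = 2*7*-3.1842 + 1 = -43.5788
Step 2: Gradient step.
x_raw = 2.3432 - 0.02*38.4912 = 1.5734
y_raw = -3.1842 - 0.02*-43.5788 = -2.3126
Step 3: Project onto [-3, 1].
x_proj = clip(1.5734) = 1.0
y_proj = clip(-2.3126) = -2.3126
Step 4: Evaluate f.
f(1.0, -2.3126) = 44.125


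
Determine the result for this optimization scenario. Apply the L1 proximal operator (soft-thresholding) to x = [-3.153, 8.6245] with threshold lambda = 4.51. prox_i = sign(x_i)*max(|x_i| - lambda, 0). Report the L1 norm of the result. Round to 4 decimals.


Soft-thresholding with lambda = 4.51:
prox(-3.153) = sign(-3.153)*max(|-3.153| - 4.51, 0) = 0.0
prox(8.6245) = sign(8.6245)*max(|8.6245| - 4.51, 0) = 4.1145
prox(x) = [0.0, 4.1145]
||prox(x)||_1 = 0.0 + 4.1145 = 4.1145


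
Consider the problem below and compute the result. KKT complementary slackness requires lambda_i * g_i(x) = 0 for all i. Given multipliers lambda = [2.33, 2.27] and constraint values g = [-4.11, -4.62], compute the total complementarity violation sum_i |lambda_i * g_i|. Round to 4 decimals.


KKT complementary slackness check:
lambda_1 * g_1 = 2.33 * -4.11 = -9.5763
lambda_2 * g_2 = 2.27 * -4.62 = -10.4874
Total violation = 9.5763 + 10.4874 = 20.0637


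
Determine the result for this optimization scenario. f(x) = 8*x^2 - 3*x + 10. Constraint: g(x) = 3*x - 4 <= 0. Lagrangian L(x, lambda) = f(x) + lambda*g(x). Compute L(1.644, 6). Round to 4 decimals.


Step 1: Evaluate f(x).
f(1.644) = 8*1.644^2 - 3*1.644 + 10 = 26.6899
Step 2: Evaluate g(x).
g(1.644) = 3*1.644 - 4 = 0.932
Step 3: Compute Lagrangian.
L = 26.6899 + 6*0.932 = 32.2819


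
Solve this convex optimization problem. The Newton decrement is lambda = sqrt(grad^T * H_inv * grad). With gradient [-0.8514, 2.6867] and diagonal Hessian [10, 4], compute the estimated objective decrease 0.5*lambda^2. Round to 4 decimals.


Step 1: H is diagonal, so H^(-1) * g = [-0.0851, 0.6717].
Step 2: g^T H^(-1) g = sum_i g_i^2 / H_ii
  = (-0.8514)^2/10 + (2.6867)^2/4
  = 0.0725 + 1.8046 = 1.8771
Step 3: Objective decrease = 0.5 * g^T H^(-1) g = 0.9385


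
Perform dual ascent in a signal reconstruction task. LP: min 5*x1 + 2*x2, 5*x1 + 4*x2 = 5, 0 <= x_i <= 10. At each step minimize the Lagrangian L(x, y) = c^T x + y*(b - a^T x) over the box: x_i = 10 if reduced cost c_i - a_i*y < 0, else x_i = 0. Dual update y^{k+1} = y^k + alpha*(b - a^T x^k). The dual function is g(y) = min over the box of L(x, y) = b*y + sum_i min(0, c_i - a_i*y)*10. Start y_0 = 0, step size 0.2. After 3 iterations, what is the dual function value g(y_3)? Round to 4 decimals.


Dual ascent for LP: min 5*x1 + 2*x2, 5*x1 + 4*x2 = 5, 0 <= x_i <= 10
Step 1: y^k = 0.0, reduced costs: (5.0, 2.0)
  x^k = (0.0, 0.0), subgradient = b - a^T x = 5.0
  y^{k+1} = 0.0 + 0.2*5.0 = 1.0
Step 2: y^k = 1.0, reduced costs: (0.0, -2.0)
  x^k = (0.0, 10.0), subgradient = b - a^T x = -35.0
  y^{k+1} = 1.0 + 0.2*-35.0 = -6.0
Step 3: y^k = -6.0, reduced costs: (35.0, 26.0)
  x^k = (0.0, 0.0), subgradient = b - a^T x = 5.0
  y^{k+1} = -6.0 + 0.2*5.0 = -5.0
Dual objective at y_3 = -5.0: reduced costs (30.0, 22.0), box minimizer x = (0.0, 0.0)
g(y_3) = b*y + (c1 - a1*y)*x1 + (c2 - a2*y)*x2 = 5*(-5.0) + 30.0*0.0 + 22.0*0.0 = -25.0 + 0.0 + 0.0 = -25.0


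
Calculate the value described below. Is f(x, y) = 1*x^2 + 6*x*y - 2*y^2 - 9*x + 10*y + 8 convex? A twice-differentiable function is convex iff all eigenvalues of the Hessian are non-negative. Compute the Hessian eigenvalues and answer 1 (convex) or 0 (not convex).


The Hessian of f(x,y) = 1*x^2 + 6*x*y - 2*y^2 - 9*x + 10*y + 8 is:
H = [[2, 6], [6, -4]]
Trace = 2 - 4 = -2
Determinant = 2*-4 - (6)^2 = -44
Discriminant = (-2)^2 - 4*-44 = 180.0
Eigenvalues: lambda_1 = -7.7082, lambda_2 = 5.7082
The function is not convex.

0


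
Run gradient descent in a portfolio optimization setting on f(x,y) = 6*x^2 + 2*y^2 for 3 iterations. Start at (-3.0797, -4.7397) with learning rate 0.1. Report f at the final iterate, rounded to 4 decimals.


Gradient descent on f(x,y) = 6*x^2 + 2*y^2.
Starting point: (-3.0797, -4.7397), alpha = 0.1
Step 1: grad_x = 2*6*-3.0797 = -36.9564, grad_y = 2*2*-4.7397 = -18.9588
  x_1 = -3.0797 - 0.1*-36.9564 = 0.6159
  y_1 = -4.7397 - 0.1*-18.9588 = -2.8438
Step 2: grad_x = 2*6*0.6159 = 7.3913, grad_y = 2*2*-2.8438 = -11.3753
  x_2 = 0.6159 - 0.1*7.3913 = -0.1232
  y_2 = -2.8438 - 0.1*-11.3753 = -1.7063
Step 3: grad_x = 2*6*-0.1232 = -1.4783, grad_y = 2*2*-1.7063 = -6.8252
  x_3 = -0.1232 - 0.1*-1.4783 = 0.0246
  y_3 = -1.7063 - 0.1*-6.8252 = -1.0238
f(0.0246, -1.0238) = 6*0.0246^2 + 2*(-1.0238)^2 = 2.0999


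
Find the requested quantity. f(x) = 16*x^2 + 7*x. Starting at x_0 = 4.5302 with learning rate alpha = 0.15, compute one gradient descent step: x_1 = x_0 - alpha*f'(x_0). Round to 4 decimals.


We compute the gradient at x_0 and apply the update.
f'(x) = 32*x + 7
f'(4.5302) = 32*4.5302 + 7 = 151.9664
x_1 = 4.5302 - 0.15*151.9664 = -18.2648


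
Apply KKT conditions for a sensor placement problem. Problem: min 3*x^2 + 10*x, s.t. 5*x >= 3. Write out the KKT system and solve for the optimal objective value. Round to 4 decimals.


Step 1: Try lambda = 0 (constraint inactive).
x_unc = -10/(2*3) = -1.6667
Check: 5*-1.6667 = -8.3335 < 3 -- violated!
Step 2: Constraint must be active: 5*x = 3
x* = 3/5 = 0.6
lambda = (2*3*0.6 + 10)/5 = 2.72
Step 3: Compute optimal value.
f(x*) = 3*0.6^2 + 10*0.6 = 7.08


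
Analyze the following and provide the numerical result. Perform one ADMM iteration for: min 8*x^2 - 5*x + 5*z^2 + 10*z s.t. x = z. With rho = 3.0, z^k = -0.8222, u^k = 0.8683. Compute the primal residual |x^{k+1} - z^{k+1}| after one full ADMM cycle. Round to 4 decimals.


ADMM iteration with rho = 3.0, z^k = -0.8222, u^k = 0.8683
Step 1: x-update.
Minimize 8*x^2 - 5*x + (3.0/2)*(x + 0.8222 + 0.8683)^2
FOC: (2*8 + 3.0)*x = 5 + 3.0*(-0.8222 - 0.8683)
x^{k+1} = -0.0038
Step 2: z-update.
Minimize 5*z^2 + 10*z + (3.0/2)*(-0.0038 - z + 0.8683)^2
FOC: (2*5 + 3.0)*z = -10 + 3.0*(-0.0038 + 0.8683)
z^{k+1} = -0.5697
Step 3: u-update.
u^{k+1} = 0.8683 - 0.0038 + 0.5697 = 1.4343
Step 4: Primal residual = |-0.0038 + 0.5697| = 0.566


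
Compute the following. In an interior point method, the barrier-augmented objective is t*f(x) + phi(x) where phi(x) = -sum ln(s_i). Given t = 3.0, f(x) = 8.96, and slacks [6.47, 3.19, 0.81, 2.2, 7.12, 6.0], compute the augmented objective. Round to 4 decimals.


Step 1: Compute log-barrier.
ln values: [1.8672, 1.16, -0.2107, 0.7885, 1.9629, 1.7918]
phi = -(1.8672 + 1.16 - 0.2107 + 0.7885 + 1.9629 + 1.7918) = -7.3596
Step 2: Compute augmented objective.
t*f(x) = 3.0*8.96 = 26.88
Total = 26.88 - 7.3596 = 19.5204


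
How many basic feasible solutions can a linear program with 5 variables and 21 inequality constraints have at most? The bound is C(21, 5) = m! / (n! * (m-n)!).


Each vertex corresponds to some choice of n active constraints out of m, so the number of vertices is at most C(m, n) = m! / (n!(m-n)!).
m = 21, n = 5
Numerator: 21 * 20 * 19 * 18 * 17
Denominator: 5! = 120
C(21, 5) = 20349


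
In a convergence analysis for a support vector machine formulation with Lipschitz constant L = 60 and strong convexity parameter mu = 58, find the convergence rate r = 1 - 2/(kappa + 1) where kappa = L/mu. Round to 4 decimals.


Step 1: Compute the condition number.
kappa = L/mu = 60/58 = 1.0345
Step 2: Compute the convergence rate.
r = 1 - 2/(kappa + 1) = 1 - 2*mu/(L + mu) = (L - mu)/(L + mu) = 2/118 = 0.0169


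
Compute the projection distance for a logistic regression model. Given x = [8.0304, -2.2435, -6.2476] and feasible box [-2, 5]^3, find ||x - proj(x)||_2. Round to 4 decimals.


Project each component onto [-2, 5].
clip(8.0304) = 5.0, clip(-2.2435) = -2.0, clip(-6.2476) = -2.0
Projection = [5.0, -2.0, -2.0]
Squared diffs: [9.1833, 0.0593, 18.0421]
Distance = sqrt(27.2847) = 5.2235


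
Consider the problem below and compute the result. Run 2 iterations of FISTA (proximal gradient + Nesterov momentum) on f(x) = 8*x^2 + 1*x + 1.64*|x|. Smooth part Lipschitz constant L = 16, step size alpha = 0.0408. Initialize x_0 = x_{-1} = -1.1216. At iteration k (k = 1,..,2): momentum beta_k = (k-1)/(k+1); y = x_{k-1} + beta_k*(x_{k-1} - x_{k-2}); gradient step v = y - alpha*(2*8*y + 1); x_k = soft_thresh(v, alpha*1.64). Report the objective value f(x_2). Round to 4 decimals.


FISTA on f(x) = 8*x^2 + 1*x + 1.64*|x|
L = 16, alpha = 0.0408
Iteration 1: beta = 0.0, y = -1.1216 + 0.0*(-1.1216 + 1.1216) = -1.1216
  grad(y) = -16.9456, v = y - alpha*grad = -0.4302
  prox(v) = soft_thresh(-0.4302, 0.0669) = -0.3633
Iteration 2: beta = 0.3333, y = -0.3633 + 0.3333*(-0.3633 + 1.1216) = -0.1105
  grad(y) = -0.7687, v = y - alpha*grad = -0.0792
  prox(v) = soft_thresh(-0.0792, 0.0669) = -0.0123
f(x_2) = 8*(-0.0123)^2 + 1*(-0.0123) + 1.64*|-0.0123| = 0.0091


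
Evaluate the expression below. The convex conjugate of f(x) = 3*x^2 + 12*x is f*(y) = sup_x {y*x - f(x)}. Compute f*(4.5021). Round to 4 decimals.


f*(y) = sup_x {y*x - a*x^2 - b*x} = sup_x {(y-b)*x - a*x^2}
FOC: (y - b) - 2a*x = 0 => x* = (y - b)/(2a)
x* = (4.5021 - 12)/(2*3) = -1.2497
f*(4.5021) = (y-b)^2/(4a) = (4.5021 - 12)^2/(4*3)
= 56.2185/12 = 4.6849


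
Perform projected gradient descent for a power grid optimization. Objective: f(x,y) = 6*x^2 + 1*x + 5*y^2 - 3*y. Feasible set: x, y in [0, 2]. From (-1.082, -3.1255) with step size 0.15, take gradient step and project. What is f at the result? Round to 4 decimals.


Step 1: Compute gradient at (-1.082, -3.1255).
grad_x = 2*6*-1.082 + 1 = -11.984
grad_y = 2*5*-3.1255 - 3 = -34.255
Step 2: Gradient step.
x_raw = -1.082 - 0.15*-11.984 = 0.7156
y_raw = -3.1255 - 0.15*-34.255 = 2.0128
Step 3: Project onto [0, 2].
x_proj = clip(0.7156) = 0.7156
y_proj = clip(2.0128) = 2.0
Step 4: Evaluate f.
f(0.7156, 2.0) = 17.7881


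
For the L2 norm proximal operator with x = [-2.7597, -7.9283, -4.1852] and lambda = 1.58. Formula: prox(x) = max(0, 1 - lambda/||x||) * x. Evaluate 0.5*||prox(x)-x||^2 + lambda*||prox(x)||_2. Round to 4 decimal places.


Step 1: Compute ||x||.
||x|| = 9.3803
Step 2: Compute scaling factor.
scale = max(0, 1 - 1.58/9.3803) = 0.8316
Step 3: prox(x) = [-2.2949, -6.5929, -3.4803]
||prox(x)|| = 7.8003
Step 4: Proximal objective.
0.5*||prox-x||^2 = 1.2482
lambda*||prox|| = 12.3245
Total = 13.5727


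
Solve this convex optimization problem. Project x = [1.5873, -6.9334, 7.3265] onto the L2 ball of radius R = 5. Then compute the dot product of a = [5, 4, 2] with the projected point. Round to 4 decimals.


Step 1: Compute ||x|| (intermediates to 6 decimals).
||x|| = sqrt(1.5873^2 + (-6.9334)^2 + 7.3265^2) = 10.211227
Step 2: Project.
Since ||x|| > R, scale = R/||x|| = 5/10.211227 = 0.489657, proj(x) = scale * x
proj(x) = [0.777233, -3.394988, 3.587472]
Step 3: Dot product.
a^T * proj(x) = 5*0.777233 + 4*(-3.394988) + 2*3.587472 = -2.5188


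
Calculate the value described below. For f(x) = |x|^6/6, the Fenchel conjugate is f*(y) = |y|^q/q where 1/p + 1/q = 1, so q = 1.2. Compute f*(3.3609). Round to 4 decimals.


The conjugate exponent q satisfies 1/p + 1/q = 1.
p = 6, so q = 6/(6 - 1) = 1.2
|y|^q = 3.3609^1.2 = 4.283
f*(3.3609) = 4.283 / 1.2 = 3.5692


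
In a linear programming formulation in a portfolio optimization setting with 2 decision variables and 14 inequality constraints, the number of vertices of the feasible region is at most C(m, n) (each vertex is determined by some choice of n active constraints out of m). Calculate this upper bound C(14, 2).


Each vertex corresponds to some choice of n active constraints out of m, so the number of vertices is at most C(m, n) = m! / (n!(m-n)!).
m = 14, n = 2
Numerator: 14 * 13
Denominator: 2! = 2
C(14, 2) = 91


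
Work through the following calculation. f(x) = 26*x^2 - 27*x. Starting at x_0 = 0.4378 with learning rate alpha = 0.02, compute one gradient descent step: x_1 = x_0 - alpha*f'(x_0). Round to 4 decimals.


We compute the gradient at x_0 and apply the update.
f'(x) = 52*x - 27
f'(0.4378) = 52*0.4378 - 27 = -4.2344
x_1 = 0.4378 - 0.02*-4.2344 = 0.5225


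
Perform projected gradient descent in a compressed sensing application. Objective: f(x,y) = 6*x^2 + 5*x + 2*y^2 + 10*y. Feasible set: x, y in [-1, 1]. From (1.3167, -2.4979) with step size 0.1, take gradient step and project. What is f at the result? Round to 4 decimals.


Step 1: Compute gradient at (1.3167, -2.4979).
grad_x = 2*6*1.3167 + 5 = 20.8004
grad_y = 2*2*-2.4979 + 10 = 0.0084
Step 2: Gradient step.
x_raw = 1.3167 - 0.1*20.8004 = -0.7633
y_raw = -2.4979 - 0.1*0.0084 = -2.4987
Step 3: Project onto [-1, 1].
x_proj = clip(-0.7633) = -0.7633
y_proj = clip(-2.4987) = -1.0
Step 4: Evaluate f.
f(-0.7633, -1.0) = -8.3206


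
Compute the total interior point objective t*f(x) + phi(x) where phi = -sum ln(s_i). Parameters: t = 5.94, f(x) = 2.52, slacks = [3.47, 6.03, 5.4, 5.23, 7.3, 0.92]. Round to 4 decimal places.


Step 1: Compute log-barrier.
ln values: [1.2442, 1.7967, 1.6864, 1.6544, 1.9879, -0.0834]
phi = -(1.2442 + 1.7967 + 1.6864 + 1.6544 + 1.9879 - 0.0834) = -8.2862
Step 2: Compute augmented objective.
t*f(x) = 5.94*2.52 = 14.9688
Total = 14.9688 - 8.2862 = 6.6826


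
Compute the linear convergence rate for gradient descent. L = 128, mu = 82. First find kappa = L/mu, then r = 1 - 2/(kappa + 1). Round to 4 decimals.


Step 1: Compute the condition number.
kappa = L/mu = 128/82 = 1.561
Step 2: Compute the convergence rate.
r = 1 - 2/(kappa + 1) = 1 - 2*mu/(L + mu) = (L - mu)/(L + mu) = 46/210 = 0.219


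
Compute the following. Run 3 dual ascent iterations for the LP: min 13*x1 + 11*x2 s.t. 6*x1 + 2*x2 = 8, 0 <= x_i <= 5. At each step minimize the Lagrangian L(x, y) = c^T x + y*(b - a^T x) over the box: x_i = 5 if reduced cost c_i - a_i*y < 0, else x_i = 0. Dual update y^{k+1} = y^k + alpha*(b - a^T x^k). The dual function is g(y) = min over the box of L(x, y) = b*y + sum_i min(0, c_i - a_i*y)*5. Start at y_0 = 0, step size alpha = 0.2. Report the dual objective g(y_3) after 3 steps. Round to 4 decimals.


Dual ascent for LP: min 13*x1 + 11*x2, 6*x1 + 2*x2 = 8, 0 <= x_i <= 5
Step 1: y^k = 0.0, reduced costs: (13.0, 11.0)
  x^k = (0.0, 0.0), subgradient = b - a^T x = 8.0
  y^{k+1} = 0.0 + 0.2*8.0 = 1.6
Step 2: y^k = 1.6, reduced costs: (3.4, 7.8)
  x^k = (0.0, 0.0), subgradient = b - a^T x = 8.0
  y^{k+1} = 1.6 + 0.2*8.0 = 3.2
Step 3: y^k = 3.2, reduced costs: (-6.2, 4.6)
  x^k = (5.0, 0.0), subgradient = b - a^T x = -22.0
  y^{k+1} = 3.2 + 0.2*-22.0 = -1.2
Dual objective at y_3 = -1.2: reduced costs (20.2, 13.4), box minimizer x = (0.0, 0.0)
g(y_3) = b*y + (c1 - a1*y)*x1 + (c2 - a2*y)*x2 = 8*(-1.2) + 20.2*0.0 + 13.4*0.0 = -9.6 + 0.0 + 0.0 = -9.6


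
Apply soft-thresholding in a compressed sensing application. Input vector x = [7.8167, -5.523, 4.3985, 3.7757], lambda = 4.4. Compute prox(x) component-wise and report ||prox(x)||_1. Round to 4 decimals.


Soft-thresholding with lambda = 4.4:
prox(7.8167) = sign(7.8167)*max(|7.8167| - 4.4, 0) = 3.4167
prox(-5.523) = sign(-5.523)*max(|-5.523| - 4.4, 0) = -1.123
prox(4.3985) = sign(4.3985)*max(|4.3985| - 4.4, 0) = 0.0
prox(3.7757) = sign(3.7757)*max(|3.7757| - 4.4, 0) = 0.0
prox(x) = [3.4167, -1.123, 0.0, 0.0]
||prox(x)||_1 = 3.4167 + 1.123 + 0.0 + 0.0 = 4.5397


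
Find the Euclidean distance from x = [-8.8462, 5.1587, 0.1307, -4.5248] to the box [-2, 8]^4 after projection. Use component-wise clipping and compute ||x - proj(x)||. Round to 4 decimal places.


Project each component onto [-2, 8].
clip(-8.8462) = -2.0, clip(5.1587) = 5.1587, clip(0.1307) = 0.1307, clip(-4.5248) = -2.0
Projection = [-2.0, 5.1587, 0.1307, -2.0]
Squared diffs: [46.8705, 0.0, 0.0, 6.3746]
Distance = sqrt(53.2451) = 7.2969


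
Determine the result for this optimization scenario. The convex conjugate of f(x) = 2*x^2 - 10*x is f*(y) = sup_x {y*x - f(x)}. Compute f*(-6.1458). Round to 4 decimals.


f*(y) = sup_x {y*x - a*x^2 - b*x} = sup_x {(y-b)*x - a*x^2}
FOC: (y - b) - 2a*x = 0 => x* = (y - b)/(2a)
x* = (-6.1458 + 10)/(2*2) = 0.9636
f*(-6.1458) = (y-b)^2/(4a) = (-6.1458 + 10)^2/(4*2)
= 14.8549/8 = 1.8569


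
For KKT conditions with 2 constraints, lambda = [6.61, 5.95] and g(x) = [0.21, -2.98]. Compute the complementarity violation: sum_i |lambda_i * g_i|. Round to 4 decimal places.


KKT complementary slackness check:
lambda_1 * g_1 = 6.61 * 0.21 = 1.3881
lambda_2 * g_2 = 5.95 * -2.98 = -17.731
Total violation = 1.3881 + 17.731 = 19.1191


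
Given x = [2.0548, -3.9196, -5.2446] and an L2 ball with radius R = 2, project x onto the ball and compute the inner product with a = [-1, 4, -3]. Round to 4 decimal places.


Step 1: Compute ||x|| (intermediates to 6 decimals).
||x|| = sqrt(2.0548^2 + (-3.9196)^2 + (-5.2446)^2) = 6.86231
Step 2: Project.
Since ||x|| > R, scale = R/||x|| = 2/6.86231 = 0.291447, proj(x) = scale * x
proj(x) = [0.598865, -1.142356, -1.528523]
Step 3: Dot product.
a^T * proj(x) = -1*0.598865 + 4*(-1.142356) - 3*(-1.528523) = -0.5827


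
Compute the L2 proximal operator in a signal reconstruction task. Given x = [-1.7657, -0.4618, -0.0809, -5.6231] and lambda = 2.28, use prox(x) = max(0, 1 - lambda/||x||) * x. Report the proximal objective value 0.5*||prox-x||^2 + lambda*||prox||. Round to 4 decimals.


Step 1: Compute ||x||.
||x|| = 5.9124
Step 2: Compute scaling factor.
scale = max(0, 1 - 2.28/5.9124) = 0.6144
Step 3: prox(x) = [-1.0848, -0.2837, -0.0497, -3.4547]
||prox(x)|| = 3.6324
Step 4: Proximal objective.
0.5*||prox-x||^2 = 2.5992
lambda*||prox|| = 8.2819
Total = 10.8811


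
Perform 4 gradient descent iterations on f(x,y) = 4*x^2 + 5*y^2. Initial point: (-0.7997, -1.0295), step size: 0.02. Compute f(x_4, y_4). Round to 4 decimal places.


Gradient descent on f(x,y) = 4*x^2 + 5*y^2.
Starting point: (-0.7997, -1.0295), alpha = 0.02
Step 1: grad_x = 2*4*-0.7997 = -6.3976, grad_y = 2*5*-1.0295 = -10.295
  x_1 = -0.7997 - 0.02*-6.3976 = -0.6717
  y_1 = -1.0295 - 0.02*-10.295 = -0.8236
Step 2: grad_x = 2*4*-0.6717 = -5.374, grad_y = 2*5*-0.8236 = -8.236
  x_2 = -0.6717 - 0.02*-5.374 = -0.5643
  y_2 = -0.8236 - 0.02*-8.236 = -0.6589
Step 3: grad_x = 2*4*-0.5643 = -4.5141, grad_y = 2*5*-0.6589 = -6.5888
  x_3 = -0.5643 - 0.02*-4.5141 = -0.474
  y_3 = -0.6589 - 0.02*-6.5888 = -0.5271
Step 4: grad_x = 2*4*-0.474 = -3.7919, grad_y = 2*5*-0.5271 = -5.271
  x_4 = -0.474 - 0.02*-3.7919 = -0.3981
  y_4 = -0.5271 - 0.02*-5.271 = -0.4217
f(-0.3981, -0.4217) = 4*(-0.3981)^2 + 5*(-0.4217)^2 = 1.5232


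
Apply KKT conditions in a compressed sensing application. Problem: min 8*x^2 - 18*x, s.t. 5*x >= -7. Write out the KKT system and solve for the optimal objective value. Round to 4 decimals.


Step 1: Try lambda = 0 (constraint inactive).
Stationarity: 2*8*x - 18 = 0
x* = 18/(2*8) = 1.125
Check constraint: 5*1.125 = 5.625 >= -7 -- satisfied.
Step 2: Compute optimal value.
f(x*) = 8*1.125^2 - 18*1.125 = -10.125


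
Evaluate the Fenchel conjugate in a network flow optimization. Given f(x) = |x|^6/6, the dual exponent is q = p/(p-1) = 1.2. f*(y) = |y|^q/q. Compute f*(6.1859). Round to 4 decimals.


The conjugate exponent q satisfies 1/p + 1/q = 1.
p = 6, so q = 6/(6 - 1) = 1.2
|y|^q = 6.1859^1.2 = 8.906
f*(6.1859) = 8.906 / 1.2 = 7.4217


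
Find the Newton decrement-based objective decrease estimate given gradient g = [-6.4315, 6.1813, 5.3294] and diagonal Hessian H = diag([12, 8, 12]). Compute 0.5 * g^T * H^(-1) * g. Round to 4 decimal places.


Step 1: H is diagonal, so H^(-1) * g = [-0.536, 0.7727, 0.4441].
Step 2: g^T H^(-1) g = sum_i g_i^2 / H_ii
  = (-6.4315)^2/12 + (6.1813)^2/8 + (5.3294)^2/12
  = 3.447 + 4.7761 + 2.3669 = 10.59
Step 3: Objective decrease = 0.5 * g^T H^(-1) g = 5.295


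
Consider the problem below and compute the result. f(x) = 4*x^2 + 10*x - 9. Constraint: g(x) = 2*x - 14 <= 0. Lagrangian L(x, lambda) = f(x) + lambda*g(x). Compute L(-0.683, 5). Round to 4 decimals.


Step 1: Evaluate f(x).
f(-0.683) = 4*(-0.683)^2 + 10*(-0.683) - 9 = -13.964
Step 2: Evaluate g(x).
g(-0.683) = 2*-0.683 - 14 = -15.366
Step 3: Compute Lagrangian.
L = -13.964 + 5*-15.366 = -90.794


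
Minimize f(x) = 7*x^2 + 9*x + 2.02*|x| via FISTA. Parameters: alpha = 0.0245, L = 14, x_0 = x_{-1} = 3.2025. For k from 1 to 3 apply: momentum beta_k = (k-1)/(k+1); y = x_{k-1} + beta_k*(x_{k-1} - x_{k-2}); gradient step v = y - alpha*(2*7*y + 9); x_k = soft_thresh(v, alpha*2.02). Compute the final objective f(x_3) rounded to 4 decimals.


FISTA on f(x) = 7*x^2 + 9*x + 2.02*|x|
L = 14, alpha = 0.0245
Iteration 1: beta = 0.0, y = 3.2025 + 0.0*(3.2025 - 3.2025) = 3.2025
  grad(y) = 53.835, v = y - alpha*grad = 1.8835
  prox(v) = soft_thresh(1.8835, 0.0495) = 1.8341
Iteration 2: beta = 0.3333, y = 1.8341 + 0.3333*(1.8341 - 3.2025) = 1.3779
  grad(y) = 28.2906, v = y - alpha*grad = 0.6848
  prox(v) = soft_thresh(0.6848, 0.0495) = 0.6353
Iteration 3: beta = 0.5, y = 0.6353 + 0.5*(0.6353 - 1.8341) = 0.0359
  grad(y) = 9.5028, v = y - alpha*grad = -0.1969
  prox(v) = soft_thresh(-0.1969, 0.0495) = -0.1474
f(x_3) = 7*(-0.1474)^2 + 9*(-0.1474) + 2.02*|-0.1474| = -0.8768


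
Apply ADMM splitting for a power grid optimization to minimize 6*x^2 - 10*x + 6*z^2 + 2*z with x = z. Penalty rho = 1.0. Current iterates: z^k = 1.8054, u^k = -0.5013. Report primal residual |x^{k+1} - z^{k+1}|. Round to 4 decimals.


ADMM iteration with rho = 1.0, z^k = 1.8054, u^k = -0.5013
Step 1: x-update.
Minimize 6*x^2 - 10*x + (1.0/2)*(x - 1.8054 - 0.5013)^2
FOC: (2*6 + 1.0)*x = 10 + 1.0*(1.8054 + 0.5013)
x^{k+1} = 0.9467
Step 2: z-update.
Minimize 6*z^2 + 2*z + (1.0/2)*(0.9467 - z - 0.5013)^2
FOC: (2*6 + 1.0)*z = -2 + 1.0*(0.9467 - 0.5013)
z^{k+1} = -0.1196
Step 3: u-update.
u^{k+1} = -0.5013 + 0.9467 + 0.1196 = 0.565
Step 4: Primal residual = |0.9467 + 0.1196| = 1.0663


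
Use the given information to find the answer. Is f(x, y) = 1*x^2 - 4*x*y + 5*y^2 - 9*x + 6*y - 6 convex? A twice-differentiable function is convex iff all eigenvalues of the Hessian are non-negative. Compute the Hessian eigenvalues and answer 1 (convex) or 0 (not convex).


The Hessian of f(x,y) = 1*x^2 - 4*x*y + 5*y^2 - 9*x + 6*y - 6 is:
H = [[2, -4], [-4, 10]]
Trace = 2 + 10 = 12
Determinant = 2*10 - (-4)^2 = 4
Discriminant = (12)^2 - 4*4 = 128.0
Eigenvalues: lambda_1 = 0.3431, lambda_2 = 11.6569
The function is convex.

1


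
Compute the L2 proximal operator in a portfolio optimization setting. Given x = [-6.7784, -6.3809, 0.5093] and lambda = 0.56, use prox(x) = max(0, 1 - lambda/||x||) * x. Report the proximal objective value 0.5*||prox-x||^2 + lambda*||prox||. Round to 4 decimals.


Step 1: Compute ||x||.
||x|| = 9.3232
Step 2: Compute scaling factor.
scale = max(0, 1 - 0.56/9.3232) = 0.9399
Step 3: prox(x) = [-6.3713, -5.9976, 0.4787]
||prox(x)|| = 8.7632
Step 4: Proximal objective.
0.5*||prox-x||^2 = 0.1568
lambda*||prox|| = 4.9074
Total = 5.0642


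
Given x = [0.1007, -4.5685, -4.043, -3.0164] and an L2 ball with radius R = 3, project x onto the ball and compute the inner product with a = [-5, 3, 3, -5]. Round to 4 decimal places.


Step 1: Compute ||x|| (intermediates to 6 decimals).
||x|| = sqrt(0.1007^2 + (-4.5685)^2 + (-4.043)^2 + (-3.0164)^2) = 6.80631
Step 2: Project.
Since ||x|| > R, scale = R/||x|| = 3/6.80631 = 0.440767, proj(x) = scale * x
proj(x) = [0.044385, -2.013644, -1.782021, -1.32953]
Step 3: Dot product.
a^T * proj(x) = -5*0.044385 + 3*(-2.013644) + 3*(-1.782021) - 5*(-1.32953) = -4.9613


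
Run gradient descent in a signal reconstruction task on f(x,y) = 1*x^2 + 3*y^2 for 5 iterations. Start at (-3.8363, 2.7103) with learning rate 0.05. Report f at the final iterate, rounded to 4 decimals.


Gradient descent on f(x,y) = 1*x^2 + 3*y^2.
Starting point: (-3.8363, 2.7103), alpha = 0.05
Step 1: grad_x = 2*1*-3.8363 = -7.6726, grad_y = 2*3*2.7103 = 16.2618
  x_1 = -3.8363 - 0.05*-7.6726 = -3.4527
  y_1 = 2.7103 - 0.05*16.2618 = 1.8972
Step 2: grad_x = 2*1*-3.4527 = -6.9053, grad_y = 2*3*1.8972 = 11.3833
  x_2 = -3.4527 - 0.05*-6.9053 = -3.1074
  y_2 = 1.8972 - 0.05*11.3833 = 1.328
Step 3: grad_x = 2*1*-3.1074 = -6.2148, grad_y = 2*3*1.328 = 7.9683
  x_3 = -3.1074 - 0.05*-6.2148 = -2.7967
  y_3 = 1.328 - 0.05*7.9683 = 0.9296
Step 4: grad_x = 2*1*-2.7967 = -5.5933, grad_y = 2*3*0.9296 = 5.5778
  x_4 = -2.7967 - 0.05*-5.5933 = -2.517
  y_4 = 0.9296 - 0.05*5.5778 = 0.6507
Step 5: grad_x = 2*1*-2.517 = -5.034, grad_y = 2*3*0.6507 = 3.9045
  x_5 = -2.517 - 0.05*-5.034 = -2.2653
  y_5 = 0.6507 - 0.05*3.9045 = 0.4555
f(-2.2653, 0.4555) = 1*(-2.2653)^2 + 3*0.4555^2 = 5.7541


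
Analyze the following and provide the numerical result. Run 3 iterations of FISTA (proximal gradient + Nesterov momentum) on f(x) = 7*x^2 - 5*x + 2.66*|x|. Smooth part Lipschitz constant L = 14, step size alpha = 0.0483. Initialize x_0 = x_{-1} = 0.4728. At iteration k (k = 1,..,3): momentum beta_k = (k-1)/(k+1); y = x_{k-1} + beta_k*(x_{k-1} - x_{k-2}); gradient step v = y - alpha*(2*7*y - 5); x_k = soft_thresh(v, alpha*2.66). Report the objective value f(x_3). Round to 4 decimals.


FISTA on f(x) = 7*x^2 - 5*x + 2.66*|x|
L = 14, alpha = 0.0483
Iteration 1: beta = 0.0, y = 0.4728 + 0.0*(0.4728 - 0.4728) = 0.4728
  grad(y) = 1.6192, v = y - alpha*grad = 0.3946
  prox(v) = soft_thresh(0.3946, 0.1285) = 0.2661
Iteration 2: beta = 0.3333, y = 0.2661 + 0.3333*(0.2661 - 0.4728) = 0.1972
  grad(y) = -2.2389, v = y - alpha*grad = 0.3054
  prox(v) = soft_thresh(0.3054, 0.1285) = 0.1769
Iteration 3: beta = 0.5, y = 0.1769 + 0.5*(0.1769 - 0.2661) = 0.1323
  grad(y) = -3.1483, v = y - alpha*grad = 0.2843
  prox(v) = soft_thresh(0.2843, 0.1285) = 0.1558
f(x_3) = 7*0.1558^2 - 5*0.1558 + 2.66*|0.1558| = -0.1947


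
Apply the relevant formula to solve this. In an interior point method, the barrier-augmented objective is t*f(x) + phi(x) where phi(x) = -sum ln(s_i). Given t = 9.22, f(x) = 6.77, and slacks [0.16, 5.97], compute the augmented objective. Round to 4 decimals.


Step 1: Compute log-barrier.
ln values: [-1.8326, 1.7867]
phi = -(-1.8326 + 1.7867) = 0.0458
Step 2: Compute augmented objective.
t*f(x) = 9.22*6.77 = 62.4194
Total = 62.4194 + 0.0458 = 62.4652


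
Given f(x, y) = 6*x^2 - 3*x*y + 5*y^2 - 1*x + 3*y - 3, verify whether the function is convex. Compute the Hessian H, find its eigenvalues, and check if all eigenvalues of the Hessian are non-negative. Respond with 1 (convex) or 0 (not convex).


The Hessian of f(x,y) = 6*x^2 - 3*x*y + 5*y^2 - 1*x + 3*y - 3 is:
H = [[12, -3], [-3, 10]]
Trace = 12 + 10 = 22
Determinant = 12*10 - (-3)^2 = 111
Discriminant = (22)^2 - 4*111 = 40.0
Eigenvalues: lambda_1 = 7.8377, lambda_2 = 14.1623
The function is convex.

1


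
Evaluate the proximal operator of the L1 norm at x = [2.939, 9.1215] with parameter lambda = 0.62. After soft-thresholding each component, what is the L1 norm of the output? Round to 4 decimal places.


Soft-thresholding with lambda = 0.62:
prox(2.939) = sign(2.939)*max(|2.939| - 0.62, 0) = 2.319
prox(9.1215) = sign(9.1215)*max(|9.1215| - 0.62, 0) = 8.5015
prox(x) = [2.319, 8.5015]
||prox(x)||_1 = 2.319 + 8.5015 = 10.8205


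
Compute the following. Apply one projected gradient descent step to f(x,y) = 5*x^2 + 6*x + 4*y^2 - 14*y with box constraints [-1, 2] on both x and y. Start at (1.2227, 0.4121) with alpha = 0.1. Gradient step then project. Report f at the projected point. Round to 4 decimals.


Step 1: Compute gradient at (1.2227, 0.4121).
grad_x = 2*5*1.2227 + 6 = 18.227
grad_y = 2*4*0.4121 - 14 = -10.7032
Step 2: Gradient step.
x_raw = 1.2227 - 0.1*18.227 = -0.6
y_raw = 0.4121 - 0.1*-10.7032 = 1.4824
Step 3: Project onto [-1, 2].
x_proj = clip(-0.6) = -0.6
y_proj = clip(1.4824) = 1.4824
Step 4: Evaluate f.
f(-0.6, 1.4824) = -13.7636


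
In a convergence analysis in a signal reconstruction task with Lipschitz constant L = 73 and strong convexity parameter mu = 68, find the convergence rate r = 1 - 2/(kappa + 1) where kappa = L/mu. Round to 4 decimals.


Step 1: Compute the condition number.
kappa = L/mu = 73/68 = 1.0735
Step 2: Compute the convergence rate.
r = 1 - 2/(kappa + 1) = 1 - 2*mu/(L + mu) = (L - mu)/(L + mu) = 5/141 = 0.0355


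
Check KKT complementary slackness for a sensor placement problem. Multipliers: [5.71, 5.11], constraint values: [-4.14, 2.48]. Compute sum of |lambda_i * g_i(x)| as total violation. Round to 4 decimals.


KKT complementary slackness check:
lambda_1 * g_1 = 5.71 * -4.14 = -23.6394
lambda_2 * g_2 = 5.11 * 2.48 = 12.6728
Total violation = 23.6394 + 12.6728 = 36.3122


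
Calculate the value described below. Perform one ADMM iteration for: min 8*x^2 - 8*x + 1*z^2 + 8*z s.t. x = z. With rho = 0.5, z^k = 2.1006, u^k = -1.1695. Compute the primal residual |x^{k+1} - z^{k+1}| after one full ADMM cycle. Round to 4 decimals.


ADMM iteration with rho = 0.5, z^k = 2.1006, u^k = -1.1695
Step 1: x-update.
Minimize 8*x^2 - 8*x + (0.5/2)*(x - 2.1006 - 1.1695)^2
FOC: (2*8 + 0.5)*x = 8 + 0.5*(2.1006 + 1.1695)
x^{k+1} = 0.5839
Step 2: z-update.
Minimize 1*z^2 + 8*z + (0.5/2)*(0.5839 - z - 1.1695)^2
FOC: (2*1 + 0.5)*z = -8 + 0.5*(0.5839 - 1.1695)
z^{k+1} = -3.3171
Step 3: u-update.
u^{k+1} = -1.1695 + 0.5839 + 3.3171 = 2.7316
Step 4: Primal residual = |0.5839 + 3.3171| = 3.9011


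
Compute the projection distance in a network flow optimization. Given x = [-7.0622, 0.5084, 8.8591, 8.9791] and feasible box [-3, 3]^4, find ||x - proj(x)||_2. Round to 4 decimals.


Project each component onto [-3, 3].
clip(-7.0622) = -3.0, clip(0.5084) = 0.5084, clip(8.8591) = 3.0, clip(8.9791) = 3.0
Projection = [-3.0, 0.5084, 3.0, 3.0]
Squared diffs: [16.5015, 0.0, 34.3291, 35.7496]
Distance = sqrt(86.5802) = 9.3048


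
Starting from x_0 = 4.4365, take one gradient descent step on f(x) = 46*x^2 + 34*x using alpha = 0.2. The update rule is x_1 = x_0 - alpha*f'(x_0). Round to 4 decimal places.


We compute the gradient at x_0 and apply the update.
f'(x) = 92*x + 34
f'(4.4365) = 92*4.4365 + 34 = 442.158
x_1 = 4.4365 - 0.2*442.158 = -83.9951


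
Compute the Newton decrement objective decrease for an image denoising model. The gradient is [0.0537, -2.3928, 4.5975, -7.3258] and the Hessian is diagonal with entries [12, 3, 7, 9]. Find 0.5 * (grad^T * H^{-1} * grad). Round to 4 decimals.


Step 1: H is diagonal, so H^(-1) * g = [0.0045, -0.7976, 0.6568, -0.814].
Step 2: g^T H^(-1) g = sum_i g_i^2 / H_ii
  = (0.0537)^2/12 + (-2.3928)^2/3 + (4.5975)^2/7 + (-7.3258)^2/9
  = 0.0002 + 1.9085 + 3.0196 + 5.963 = 10.8913
Step 3: Objective decrease = 0.5 * g^T H^(-1) g = 5.4457


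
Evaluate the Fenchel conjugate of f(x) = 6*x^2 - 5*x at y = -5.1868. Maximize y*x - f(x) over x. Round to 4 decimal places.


f*(y) = sup_x {y*x - a*x^2 - b*x} = sup_x {(y-b)*x - a*x^2}
FOC: (y - b) - 2a*x = 0 => x* = (y - b)/(2a)
x* = (-5.1868 + 5)/(2*6) = -0.0156
f*(-5.1868) = (y-b)^2/(4a) = (-5.1868 + 5)^2/(4*6)
= 0.0349/24 = 0.0015


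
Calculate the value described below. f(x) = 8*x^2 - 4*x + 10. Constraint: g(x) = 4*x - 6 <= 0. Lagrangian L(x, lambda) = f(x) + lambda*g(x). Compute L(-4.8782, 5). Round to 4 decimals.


Step 1: Evaluate f(x).
f(-4.8782) = 8*(-4.8782)^2 - 4*(-4.8782) + 10 = 219.8875
Step 2: Evaluate g(x).
g(-4.8782) = 4*-4.8782 - 6 = -25.5128
Step 3: Compute Lagrangian.
L = 219.8875 + 5*-25.5128 = 92.3235


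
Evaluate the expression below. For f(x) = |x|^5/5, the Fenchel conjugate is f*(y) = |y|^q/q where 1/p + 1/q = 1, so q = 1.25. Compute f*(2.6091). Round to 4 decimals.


The conjugate exponent q satisfies 1/p + 1/q = 1.
p = 5, so q = 5/(5 - 1) = 1.25
|y|^q = 2.6091^1.25 = 3.316
f*(2.6091) = 3.316 / 1.25 = 2.6528


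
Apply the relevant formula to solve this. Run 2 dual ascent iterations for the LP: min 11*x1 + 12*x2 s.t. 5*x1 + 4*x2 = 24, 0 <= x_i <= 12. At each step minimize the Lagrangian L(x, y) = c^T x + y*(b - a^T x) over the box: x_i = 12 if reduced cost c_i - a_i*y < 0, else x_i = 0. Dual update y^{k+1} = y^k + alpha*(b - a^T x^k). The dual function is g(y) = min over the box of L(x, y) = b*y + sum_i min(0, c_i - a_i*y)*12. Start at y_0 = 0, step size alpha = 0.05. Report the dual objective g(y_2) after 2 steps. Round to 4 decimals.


Dual ascent for LP: min 11*x1 + 12*x2, 5*x1 + 4*x2 = 24, 0 <= x_i <= 12
Step 1: y^k = 0.0, reduced costs: (11.0, 12.0)
  x^k = (0.0, 0.0), subgradient = b - a^T x = 24.0
  y^{k+1} = 0.0 + 0.05*24.0 = 1.2
Step 2: y^k = 1.2, reduced costs: (5.0, 7.2)
  x^k = (0.0, 0.0), subgradient = b - a^T x = 24.0
  y^{k+1} = 1.2 + 0.05*24.0 = 2.4
Dual objective at y_2 = 2.4: reduced costs (-1.0, 2.4), box minimizer x = (12.0, 0.0)
g(y_2) = b*y + (c1 - a1*y)*x1 + (c2 - a2*y)*x2 = 24*2.4 + (-1.0)*12.0 + 2.4*0.0 = 57.6 - 12.0 + 0.0 = 45.6


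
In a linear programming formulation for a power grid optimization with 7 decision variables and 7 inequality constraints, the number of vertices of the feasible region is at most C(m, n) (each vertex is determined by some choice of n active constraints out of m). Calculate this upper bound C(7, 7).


Each vertex corresponds to some choice of n active constraints out of m, so the number of vertices is at most C(m, n) = m! / (n!(m-n)!).
m = 7, n = 7
Numerator: 7 * 6 * 5 * 4 * 3 * 2 * 1
Denominator: 7! = 5040
C(7, 7) = 1


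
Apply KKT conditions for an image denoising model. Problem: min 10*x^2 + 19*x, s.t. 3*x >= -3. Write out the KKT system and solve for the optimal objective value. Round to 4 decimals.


Step 1: Try lambda = 0 (constraint inactive).
Stationarity: 2*10*x + 19 = 0
x* = -19/(2*10) = -0.95
Check constraint: 3*-0.95 = -2.85 >= -3 -- satisfied.
Step 2: Compute optimal value.
f(x*) = 10*(-0.95)^2 + 19*(-0.95) = -9.025


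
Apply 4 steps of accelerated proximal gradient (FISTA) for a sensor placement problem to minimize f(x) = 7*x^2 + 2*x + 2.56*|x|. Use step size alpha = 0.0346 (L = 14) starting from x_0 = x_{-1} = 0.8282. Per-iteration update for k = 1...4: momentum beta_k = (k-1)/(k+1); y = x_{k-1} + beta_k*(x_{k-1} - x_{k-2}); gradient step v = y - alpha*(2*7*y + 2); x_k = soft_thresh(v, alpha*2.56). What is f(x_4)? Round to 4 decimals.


FISTA on f(x) = 7*x^2 + 2*x + 2.56*|x|
L = 14, alpha = 0.0346
Iteration 1: beta = 0.0, y = 0.8282 + 0.0*(0.8282 - 0.8282) = 0.8282
  grad(y) = 13.5948, v = y - alpha*grad = 0.3578
  prox(v) = soft_thresh(0.3578, 0.0886) = 0.2692
Iteration 2: beta = 0.3333, y = 0.2692 + 0.3333*(0.2692 - 0.8282) = 0.0829
  grad(y) = 3.161, v = y - alpha*grad = -0.0264
  prox(v) = soft_thresh(-0.0264, 0.0886) = 0.0
Iteration 3: beta = 0.5, y = 0.0 + 0.5*(0.0 - 0.2692) = -0.1346
  grad(y) = 0.1153, v = y - alpha*grad = -0.1386
  prox(v) = soft_thresh(-0.1386, 0.0886) = -0.05
Iteration 4: beta = 0.6, y = -0.05 + 0.6*(-0.05 - 0.0) = -0.0801
  grad(y) = 0.8792, v = y - alpha*grad = -0.1105
  prox(v) = soft_thresh(-0.1105, 0.0886) = -0.0219
f(x_4) = 7*(-0.0219)^2 + 2*(-0.0219) + 2.56*|-0.0219| = 0.0156


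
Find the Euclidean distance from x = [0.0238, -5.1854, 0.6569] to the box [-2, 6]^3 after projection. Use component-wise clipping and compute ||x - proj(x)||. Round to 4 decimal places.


Project each component onto [-2, 6].
clip(0.0238) = 0.0238, clip(-5.1854) = -2.0, clip(0.6569) = 0.6569
Projection = [0.0238, -2.0, 0.6569]
Squared diffs: [0.0, 10.1468, 0.0]
Distance = sqrt(10.1468) = 3.1854


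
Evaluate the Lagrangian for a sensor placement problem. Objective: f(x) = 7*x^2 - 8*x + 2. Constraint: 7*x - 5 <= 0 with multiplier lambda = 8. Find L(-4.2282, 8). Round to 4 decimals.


Step 1: Evaluate f(x).
f(-4.2282) = 7*(-4.2282)^2 - 8*(-4.2282) + 2 = 160.9693
Step 2: Evaluate g(x).
g(-4.2282) = 7*-4.2282 - 5 = -34.5974
Step 3: Compute Lagrangian.
L = 160.9693 + 8*-34.5974 = -115.8099


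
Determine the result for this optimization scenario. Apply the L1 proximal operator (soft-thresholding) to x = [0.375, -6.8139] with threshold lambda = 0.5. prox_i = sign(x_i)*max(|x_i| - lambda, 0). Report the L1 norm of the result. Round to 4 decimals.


Soft-thresholding with lambda = 0.5:
prox(0.375) = sign(0.375)*max(|0.375| - 0.5, 0) = 0.0
prox(-6.8139) = sign(-6.8139)*max(|-6.8139| - 0.5, 0) = -6.3139
prox(x) = [0.0, -6.3139]
||prox(x)||_1 = 0.0 + 6.3139 = 6.3139


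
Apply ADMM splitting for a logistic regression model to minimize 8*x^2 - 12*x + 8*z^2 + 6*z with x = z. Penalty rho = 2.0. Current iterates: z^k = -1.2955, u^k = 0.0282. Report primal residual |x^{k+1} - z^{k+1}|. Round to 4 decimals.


ADMM iteration with rho = 2.0, z^k = -1.2955, u^k = 0.0282
Step 1: x-update.
Minimize 8*x^2 - 12*x + (2.0/2)*(x + 1.2955 + 0.0282)^2
FOC: (2*8 + 2.0)*x = 12 + 2.0*(-1.2955 - 0.0282)
x^{k+1} = 0.5196
Step 2: z-update.
Minimize 8*z^2 + 6*z + (2.0/2)*(0.5196 - z + 0.0282)^2
FOC: (2*8 + 2.0)*z = -6 + 2.0*(0.5196 + 0.0282)
z^{k+1} = -0.2725
Step 3: u-update.
u^{k+1} = 0.0282 + 0.5196 + 0.2725 = 0.8203
Step 4: Primal residual = |0.5196 + 0.2725| = 0.7921
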